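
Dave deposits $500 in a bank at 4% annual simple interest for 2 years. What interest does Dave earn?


Use the formula I = P x R x T / 100
P x R x T = 500 x 4 x 2 = 4000
I = 4000 / 100 = $40

$40


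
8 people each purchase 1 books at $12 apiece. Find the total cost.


Cost per person:
1 x $12 = $12
Group total:
8 x $12 = $96

$96


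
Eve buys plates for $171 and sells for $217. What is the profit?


Selling price = $217
Cost price = $171
Profit = selling price - cost price:
Profit = $217 - $171 = $46

$46


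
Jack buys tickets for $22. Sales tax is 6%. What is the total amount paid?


Calculate the tax:
6% of $22 = $1.32
Add tax to price:
$22 + $1.32 = $23.32

$23.32


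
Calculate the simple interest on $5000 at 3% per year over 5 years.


Use the formula I = P x R x T / 100
P x R x T = 5000 x 3 x 5 = 75000
I = 75000 / 100 = $750

$750


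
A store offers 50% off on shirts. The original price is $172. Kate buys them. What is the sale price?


Calculate the discount amount:
50% of $172 = $86
Subtract from original:
$172 - $86 = $86

$86


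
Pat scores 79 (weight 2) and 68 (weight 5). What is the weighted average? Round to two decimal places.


Weighted sum:
2 x 79 + 5 x 68 = 498
Total weight:
2 + 5 = 7
Weighted average:
498 / 7 = 71.1428... ≈ 71.14

71.14


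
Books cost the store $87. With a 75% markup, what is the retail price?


Calculate the markup amount:
75% of $87 = $65.25
Add to cost:
$87 + $65.25 = $152.25

$152.25


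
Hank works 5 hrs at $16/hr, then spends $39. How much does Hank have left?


Calculate earnings:
5 x $16 = $80
Subtract spending:
$80 - $39 = $41

$41


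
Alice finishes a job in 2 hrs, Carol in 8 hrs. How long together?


Alice's rate: 1/2 of the job per hour
Carol's rate: 1/8 of the job per hour
Combined rate: 1/2 + 1/8 = 5/8 per hour
Time = 1 / (5/8) = 8/5 = 1.6 hours

1.6 hours


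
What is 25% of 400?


Convert percentage to decimal:
25% = 0.25
Multiply:
400 x 0.25 = 100

100


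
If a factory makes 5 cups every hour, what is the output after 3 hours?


Production rate: 5 cups per hour
Time: 3 hours
Total: 5 x 3 = 15 cups

15 cups


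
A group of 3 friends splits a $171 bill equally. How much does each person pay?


Total bill: $171
Number of people: 3
Each pays: $171 / 3 = $57

$57


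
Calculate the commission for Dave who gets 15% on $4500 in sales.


Convert rate to decimal:
15% = 0.15
Multiply by sales:
$4500 x 0.15 = $675

$675


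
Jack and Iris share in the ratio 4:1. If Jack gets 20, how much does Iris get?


Find the multiplier:
20 / 4 = 5
Apply to Iris's share:
1 x 5 = 5

5


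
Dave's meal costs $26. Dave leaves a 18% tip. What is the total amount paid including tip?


Calculate the tip:
18% of $26 = $4.68
Add tip to meal cost:
$26 + $4.68 = $30.68

$30.68


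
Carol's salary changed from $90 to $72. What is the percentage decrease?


Find the absolute change:
|72 - 90| = 18
Divide by original and multiply by 100:
18 / 90 x 100 = 20%

20%


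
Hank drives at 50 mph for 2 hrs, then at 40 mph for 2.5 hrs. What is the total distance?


Leg 1 distance:
50 x 2 = 100 miles
Leg 2 distance:
40 x 2.5 = 100 miles
Total distance:
100 + 100 = 200 miles

200 miles


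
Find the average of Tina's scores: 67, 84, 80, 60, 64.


Add the scores:
67 + 84 + 80 + 60 + 64 = 355
Divide by the number of tests:
355 / 5 = 71

71


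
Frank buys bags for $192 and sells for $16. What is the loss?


Selling price = $16
Cost price = $192
Loss = cost price - selling price:
Loss = $192 - $16 = $176

$176


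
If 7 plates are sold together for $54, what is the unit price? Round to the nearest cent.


Total cost: $54
Number of items: 7
Unit price: $54 / 7 = $7.7142... ≈ $7.71

$7.71


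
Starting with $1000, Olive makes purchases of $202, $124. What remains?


Add up expenses:
$202 + $124 = $326
Subtract from budget:
$1000 - $326 = $674

$674


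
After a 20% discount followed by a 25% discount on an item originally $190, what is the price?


First discount:
20% of $190 = $38
Price after first discount:
$190 - $38 = $152
Second discount:
25% of $152 = $38
Final price:
$152 - $38 = $114

$114


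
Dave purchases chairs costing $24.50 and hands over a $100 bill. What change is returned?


Start with the amount paid:
$100
Subtract the price:
$100 - $24.50 = $75.50

$75.50


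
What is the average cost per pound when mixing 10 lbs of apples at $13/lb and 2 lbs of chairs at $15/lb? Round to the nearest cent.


Cost of apples:
10 x $13 = $130
Cost of chairs:
2 x $15 = $30
Total cost: $130 + $30 = $160
Total weight: 12 lbs
Average: $160 / 12 = $13.3333... ≈ $13.33/lb

$13.33/lb


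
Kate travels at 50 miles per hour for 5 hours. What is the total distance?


Use the formula: distance = speed x time
Speed = 50 mph, Time = 5 hours
50 x 5 = 250 miles

250 miles


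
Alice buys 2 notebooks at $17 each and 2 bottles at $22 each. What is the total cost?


Cost of notebooks:
2 x $17 = $34
Cost of bottles:
2 x $22 = $44
Add both:
$34 + $44 = $78

$78


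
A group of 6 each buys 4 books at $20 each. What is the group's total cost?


Cost per person:
4 x $20 = $80
Group total:
6 x $80 = $480

$480


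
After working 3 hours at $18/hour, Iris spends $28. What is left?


Calculate earnings:
3 x $18 = $54
Subtract spending:
$54 - $28 = $26

$26


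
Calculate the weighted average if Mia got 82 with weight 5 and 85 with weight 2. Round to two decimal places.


Weighted sum:
5 x 82 + 2 x 85 = 580
Total weight:
5 + 2 = 7
Weighted average:
580 / 7 = 82.8571... ≈ 82.86

82.86


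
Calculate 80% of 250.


Convert percentage to decimal:
80% = 0.8
Multiply:
250 x 0.8 = 200

200


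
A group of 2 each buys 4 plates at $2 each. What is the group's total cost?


Cost per person:
4 x $2 = $8
Group total:
2 x $8 = $16

$16


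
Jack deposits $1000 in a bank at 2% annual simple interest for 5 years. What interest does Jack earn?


Use the formula I = P x R x T / 100
P x R x T = 1000 x 2 x 5 = 10000
I = 10000 / 100 = $100

$100


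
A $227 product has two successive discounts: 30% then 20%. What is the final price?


First discount:
30% of $227 = $68.10
Price after first discount:
$227 - $68.10 = $158.90
Second discount:
20% of $158.90 = $31.78
Final price:
$158.90 - $31.78 = $127.12

$127.12


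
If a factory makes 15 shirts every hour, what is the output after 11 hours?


Production rate: 15 shirts per hour
Time: 11 hours
Total: 15 x 11 = 165 shirts

165 shirts


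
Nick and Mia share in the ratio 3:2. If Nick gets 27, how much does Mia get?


Find the multiplier:
27 / 3 = 9
Apply to Mia's share:
2 x 9 = 18

18


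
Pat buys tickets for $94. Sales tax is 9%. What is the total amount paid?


Calculate the tax:
9% of $94 = $8.46
Add tax to price:
$94 + $8.46 = $102.46

$102.46


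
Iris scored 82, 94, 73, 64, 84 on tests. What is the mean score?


Add the scores:
82 + 94 + 73 + 64 + 84 = 397
Divide by the number of tests:
397 / 5 = 79.4

79.4


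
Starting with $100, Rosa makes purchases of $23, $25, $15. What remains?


Add up expenses:
$23 + $25 + $15 = $63
Subtract from budget:
$100 - $63 = $37

$37


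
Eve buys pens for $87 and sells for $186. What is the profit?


Selling price = $186
Cost price = $87
Profit = selling price - cost price:
Profit = $186 - $87 = $99

$99


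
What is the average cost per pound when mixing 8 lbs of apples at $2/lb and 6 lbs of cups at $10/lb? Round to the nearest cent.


Cost of apples:
8 x $2 = $16
Cost of cups:
6 x $10 = $60
Total cost: $16 + $60 = $76
Total weight: 14 lbs
Average: $76 / 14 = $5.4285... ≈ $5.43/lb

$5.43/lb


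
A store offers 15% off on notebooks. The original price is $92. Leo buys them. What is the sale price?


Calculate the discount amount:
15% of $92 = $13.80
Subtract from original:
$92 - $13.80 = $78.20

$78.20


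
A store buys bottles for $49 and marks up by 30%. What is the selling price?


Calculate the markup amount:
30% of $49 = $14.70
Add to cost:
$49 + $14.70 = $63.70

$63.70


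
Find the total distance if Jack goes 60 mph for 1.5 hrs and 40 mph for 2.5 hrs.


Leg 1 distance:
60 x 1.5 = 90 miles
Leg 2 distance:
40 x 2.5 = 100 miles
Total distance:
90 + 100 = 190 miles

190 miles


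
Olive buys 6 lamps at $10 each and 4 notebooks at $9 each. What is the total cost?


Cost of lamps:
6 x $10 = $60
Cost of notebooks:
4 x $9 = $36
Add both:
$60 + $36 = $96

$96


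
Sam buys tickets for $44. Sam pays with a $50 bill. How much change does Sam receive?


Start with the amount paid:
$50
Subtract the price:
$50 - $44 = $6

$6


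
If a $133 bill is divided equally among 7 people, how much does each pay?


Total bill: $133
Number of people: 7
Each pays: $133 / 7 = $19

$19


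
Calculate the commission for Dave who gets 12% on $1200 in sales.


Convert rate to decimal:
12% = 0.12
Multiply by sales:
$1200 x 0.12 = $144

$144


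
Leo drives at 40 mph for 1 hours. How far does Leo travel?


Use the formula: distance = speed x time
Speed = 40 mph, Time = 1 hours
40 x 1 = 40 miles

40 miles


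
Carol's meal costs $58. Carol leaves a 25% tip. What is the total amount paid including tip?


Calculate the tip:
25% of $58 = $14.50
Add tip to meal cost:
$58 + $14.50 = $72.50

$72.50


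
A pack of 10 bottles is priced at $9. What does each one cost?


Total cost: $9
Number of items: 10
Unit price: $9 / 10 = $0.90

$0.90


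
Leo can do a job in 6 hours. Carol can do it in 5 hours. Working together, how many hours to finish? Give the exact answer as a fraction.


Leo's rate: 1/6 of the job per hour
Carol's rate: 1/5 of the job per hour
Combined rate: 1/6 + 1/5 = 11/30 per hour
Time = 1 / (11/30) = 30/11 hours (≈ 2.73 hours)

30/11 hours


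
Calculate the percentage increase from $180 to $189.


Find the absolute change:
|189 - 180| = 9
Divide by original and multiply by 100:
9 / 180 x 100 = 5%

5%


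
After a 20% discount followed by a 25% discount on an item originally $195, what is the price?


First discount:
20% of $195 = $39
Price after first discount:
$195 - $39 = $156
Second discount:
25% of $156 = $39
Final price:
$156 - $39 = $117

$117


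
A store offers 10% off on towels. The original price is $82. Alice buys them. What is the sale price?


Calculate the discount amount:
10% of $82 = $8.20
Subtract from original:
$82 - $8.20 = $73.80

$73.80


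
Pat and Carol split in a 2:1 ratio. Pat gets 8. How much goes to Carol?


Find the multiplier:
8 / 2 = 4
Apply to Carol's share:
1 x 4 = 4

4


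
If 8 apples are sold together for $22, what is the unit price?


Total cost: $22
Number of items: 8
Unit price: $22 / 8 = $2.75

$2.75


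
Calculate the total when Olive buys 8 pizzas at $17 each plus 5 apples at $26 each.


Cost of pizzas:
8 x $17 = $136
Cost of apples:
5 x $26 = $130
Add both:
$136 + $130 = $266

$266


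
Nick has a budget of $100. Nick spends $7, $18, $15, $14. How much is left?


Add up expenses:
$7 + $18 + $15 + $14 = $54
Subtract from budget:
$100 - $54 = $46

$46


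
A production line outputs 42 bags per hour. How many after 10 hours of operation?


Production rate: 42 bags per hour
Time: 10 hours
Total: 42 x 10 = 420 bags

420 bags


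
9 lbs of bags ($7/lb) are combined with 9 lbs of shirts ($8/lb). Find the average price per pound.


Cost of bags:
9 x $7 = $63
Cost of shirts:
9 x $8 = $72
Total cost: $63 + $72 = $135
Total weight: 18 lbs
Average: $135 / 18 = $7.50/lb

$7.50/lb


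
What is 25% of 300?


Convert percentage to decimal:
25% = 0.25
Multiply:
300 x 0.25 = 75

75


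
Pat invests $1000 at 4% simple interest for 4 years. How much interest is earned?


Use the formula I = P x R x T / 100
P x R x T = 1000 x 4 x 4 = 16000
I = 16000 / 100 = $160

$160


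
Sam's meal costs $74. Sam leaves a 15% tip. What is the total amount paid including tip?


Calculate the tip:
15% of $74 = $11.10
Add tip to meal cost:
$74 + $11.10 = $85.10

$85.10


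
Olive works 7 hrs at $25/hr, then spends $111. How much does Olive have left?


Calculate earnings:
7 x $25 = $175
Subtract spending:
$175 - $111 = $64

$64


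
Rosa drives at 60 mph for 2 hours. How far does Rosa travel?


Use the formula: distance = speed x time
Speed = 60 mph, Time = 2 hours
60 x 2 = 120 miles

120 miles


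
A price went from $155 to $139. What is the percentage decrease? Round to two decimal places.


Find the absolute change:
|139 - 155| = 16
Divide by original and multiply by 100:
16 / 155 x 100 = 10.3225...% ≈ 10.32%

10.32%


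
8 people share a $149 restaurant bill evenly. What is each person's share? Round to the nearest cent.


Total bill: $149
Number of people: 8
Each pays: $149 / 8 = $18.625 ≈ $18.63

$18.63


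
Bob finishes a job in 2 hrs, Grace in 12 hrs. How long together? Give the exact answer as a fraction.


Bob's rate: 1/2 of the job per hour
Grace's rate: 1/12 of the job per hour
Combined rate: 1/2 + 1/12 = 7/12 per hour
Time = 1 / (7/12) = 12/7 hours (≈ 1.71 hours)

12/7 hours


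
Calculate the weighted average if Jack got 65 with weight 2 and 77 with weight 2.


Weighted sum:
2 x 65 + 2 x 77 = 284
Total weight:
2 + 2 = 4
Weighted average:
284 / 4 = 71

71


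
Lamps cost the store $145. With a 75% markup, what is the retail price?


Calculate the markup amount:
75% of $145 = $108.75
Add to cost:
$145 + $108.75 = $253.75

$253.75


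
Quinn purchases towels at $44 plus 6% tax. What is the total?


Calculate the tax:
6% of $44 = $2.64
Add tax to price:
$44 + $2.64 = $46.64

$46.64


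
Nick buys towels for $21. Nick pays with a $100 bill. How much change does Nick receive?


Start with the amount paid:
$100
Subtract the price:
$100 - $21 = $79

$79


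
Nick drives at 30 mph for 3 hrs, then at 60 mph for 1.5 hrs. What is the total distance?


Leg 1 distance:
30 x 3 = 90 miles
Leg 2 distance:
60 x 1.5 = 90 miles
Total distance:
90 + 90 = 180 miles

180 miles


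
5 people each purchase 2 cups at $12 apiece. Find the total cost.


Cost per person:
2 x $12 = $24
Group total:
5 x $24 = $120

$120


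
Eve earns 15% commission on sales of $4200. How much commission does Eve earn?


Convert rate to decimal:
15% = 0.15
Multiply by sales:
$4200 x 0.15 = $630

$630


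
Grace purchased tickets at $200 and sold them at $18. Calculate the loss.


Selling price = $18
Cost price = $200
Loss = cost price - selling price:
Loss = $200 - $18 = $182

$182


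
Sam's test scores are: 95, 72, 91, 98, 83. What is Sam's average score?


Add the scores:
95 + 72 + 91 + 98 + 83 = 439
Divide by the number of tests:
439 / 5 = 87.8

87.8


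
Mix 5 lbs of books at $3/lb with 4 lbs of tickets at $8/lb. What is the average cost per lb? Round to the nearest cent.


Cost of books:
5 x $3 = $15
Cost of tickets:
4 x $8 = $32
Total cost: $15 + $32 = $47
Total weight: 9 lbs
Average: $47 / 9 = $5.2222... ≈ $5.22/lb

$5.22/lb


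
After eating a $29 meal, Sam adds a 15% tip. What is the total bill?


Calculate the tip:
15% of $29 = $4.35
Add tip to meal cost:
$29 + $4.35 = $33.35

$33.35


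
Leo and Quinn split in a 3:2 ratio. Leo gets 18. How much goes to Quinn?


Find the multiplier:
18 / 3 = 6
Apply to Quinn's share:
2 x 6 = 12

12


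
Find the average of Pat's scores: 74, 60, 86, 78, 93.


Add the scores:
74 + 60 + 86 + 78 + 93 = 391
Divide by the number of tests:
391 / 5 = 78.2

78.2


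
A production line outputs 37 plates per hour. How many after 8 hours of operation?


Production rate: 37 plates per hour
Time: 8 hours
Total: 37 x 8 = 296 plates

296 plates


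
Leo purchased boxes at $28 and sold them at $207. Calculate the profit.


Selling price = $207
Cost price = $28
Profit = selling price - cost price:
Profit = $207 - $28 = $179

$179


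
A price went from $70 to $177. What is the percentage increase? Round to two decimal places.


Find the absolute change:
|177 - 70| = 107
Divide by original and multiply by 100:
107 / 70 x 100 = 152.8571...% ≈ 152.86%

152.86%


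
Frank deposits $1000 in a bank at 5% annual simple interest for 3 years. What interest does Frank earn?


Use the formula I = P x R x T / 100
P x R x T = 1000 x 5 x 3 = 15000
I = 15000 / 100 = $150

$150


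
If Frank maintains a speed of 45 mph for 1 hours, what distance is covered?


Use the formula: distance = speed x time
Speed = 45 mph, Time = 1 hours
45 x 1 = 45 miles

45 miles


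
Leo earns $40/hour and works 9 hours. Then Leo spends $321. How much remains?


Calculate earnings:
9 x $40 = $360
Subtract spending:
$360 - $321 = $39

$39


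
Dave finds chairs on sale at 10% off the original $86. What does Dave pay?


Calculate the discount amount:
10% of $86 = $8.60
Subtract from original:
$86 - $8.60 = $77.40

$77.40


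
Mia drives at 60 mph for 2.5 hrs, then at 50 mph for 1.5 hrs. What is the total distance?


Leg 1 distance:
60 x 2.5 = 150 miles
Leg 2 distance:
50 x 1.5 = 75 miles
Total distance:
150 + 75 = 225 miles

225 miles


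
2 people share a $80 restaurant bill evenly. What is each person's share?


Total bill: $80
Number of people: 2
Each pays: $80 / 2 = $40

$40


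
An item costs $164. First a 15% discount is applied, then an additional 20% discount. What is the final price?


First discount:
15% of $164 = $24.60
Price after first discount:
$164 - $24.60 = $139.40
Second discount:
20% of $139.40 = $27.88
Final price:
$139.40 - $27.88 = $111.52

$111.52


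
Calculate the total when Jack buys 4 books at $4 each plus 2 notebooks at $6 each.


Cost of books:
4 x $4 = $16
Cost of notebooks:
2 x $6 = $12
Add both:
$16 + $12 = $28

$28


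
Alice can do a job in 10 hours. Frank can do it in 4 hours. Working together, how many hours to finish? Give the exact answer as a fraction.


Alice's rate: 1/10 of the job per hour
Frank's rate: 1/4 of the job per hour
Combined rate: 1/10 + 1/4 = 7/20 per hour
Time = 1 / (7/20) = 20/7 hours (≈ 2.86 hours)

20/7 hours


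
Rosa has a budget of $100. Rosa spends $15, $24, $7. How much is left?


Add up expenses:
$15 + $24 + $7 = $46
Subtract from budget:
$100 - $46 = $54

$54


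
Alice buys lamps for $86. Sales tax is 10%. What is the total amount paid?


Calculate the tax:
10% of $86 = $8.60
Add tax to price:
$86 + $8.60 = $94.60

$94.60


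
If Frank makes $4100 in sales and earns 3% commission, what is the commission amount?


Convert rate to decimal:
3% = 0.03
Multiply by sales:
$4100 x 0.03 = $123

$123


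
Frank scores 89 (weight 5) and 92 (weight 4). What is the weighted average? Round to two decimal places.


Weighted sum:
5 x 89 + 4 x 92 = 813
Total weight:
5 + 4 = 9
Weighted average:
813 / 9 = 90.3333... ≈ 90.33

90.33


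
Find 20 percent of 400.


Convert percentage to decimal:
20% = 0.2
Multiply:
400 x 0.2 = 80

80


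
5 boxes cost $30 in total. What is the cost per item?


Total cost: $30
Number of items: 5
Unit price: $30 / 5 = $6

$6


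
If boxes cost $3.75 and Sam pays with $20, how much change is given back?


Start with the amount paid:
$20
Subtract the price:
$20 - $3.75 = $16.25

$16.25


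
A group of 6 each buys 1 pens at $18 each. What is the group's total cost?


Cost per person:
1 x $18 = $18
Group total:
6 x $18 = $108

$108


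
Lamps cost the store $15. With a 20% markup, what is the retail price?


Calculate the markup amount:
20% of $15 = $3
Add to cost:
$15 + $3 = $18

$18


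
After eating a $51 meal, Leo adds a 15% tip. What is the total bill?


Calculate the tip:
15% of $51 = $7.65
Add tip to meal cost:
$51 + $7.65 = $58.65

$58.65


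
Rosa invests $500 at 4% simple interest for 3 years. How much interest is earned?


Use the formula I = P x R x T / 100
P x R x T = 500 x 4 x 3 = 6000
I = 6000 / 100 = $60

$60


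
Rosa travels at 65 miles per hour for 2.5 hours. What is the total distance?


Use the formula: distance = speed x time
Speed = 65 mph, Time = 2.5 hours
65 x 2.5 = 162.5 miles

162.5 miles


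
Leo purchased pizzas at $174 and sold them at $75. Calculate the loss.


Selling price = $75
Cost price = $174
Loss = cost price - selling price:
Loss = $174 - $75 = $99

$99


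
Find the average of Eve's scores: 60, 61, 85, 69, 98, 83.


Add the scores:
60 + 61 + 85 + 69 + 98 + 83 = 456
Divide by the number of tests:
456 / 6 = 76

76


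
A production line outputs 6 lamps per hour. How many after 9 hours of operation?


Production rate: 6 lamps per hour
Time: 9 hours
Total: 6 x 9 = 54 lamps

54 lamps


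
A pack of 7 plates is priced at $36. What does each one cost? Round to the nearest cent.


Total cost: $36
Number of items: 7
Unit price: $36 / 7 = $5.1428... ≈ $5.14

$5.14


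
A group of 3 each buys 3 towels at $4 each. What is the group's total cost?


Cost per person:
3 x $4 = $12
Group total:
3 x $12 = $36

$36


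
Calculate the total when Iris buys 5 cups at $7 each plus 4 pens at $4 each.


Cost of cups:
5 x $7 = $35
Cost of pens:
4 x $4 = $16
Add both:
$35 + $16 = $51

$51


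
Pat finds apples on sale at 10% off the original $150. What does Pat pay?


Calculate the discount amount:
10% of $150 = $15
Subtract from original:
$150 - $15 = $135

$135


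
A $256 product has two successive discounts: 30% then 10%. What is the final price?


First discount:
30% of $256 = $76.80
Price after first discount:
$256 - $76.80 = $179.20
Second discount:
10% of $179.20 = $17.92
Final price:
$179.20 - $17.92 = $161.28

$161.28


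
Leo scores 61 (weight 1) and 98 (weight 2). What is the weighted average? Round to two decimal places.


Weighted sum:
1 x 61 + 2 x 98 = 257
Total weight:
1 + 2 = 3
Weighted average:
257 / 3 = 85.6666... ≈ 85.67

85.67


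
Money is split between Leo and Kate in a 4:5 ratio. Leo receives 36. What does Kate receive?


Find the multiplier:
36 / 4 = 9
Apply to Kate's share:
5 x 9 = 45

45


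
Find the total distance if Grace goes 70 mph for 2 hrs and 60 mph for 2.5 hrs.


Leg 1 distance:
70 x 2 = 140 miles
Leg 2 distance:
60 x 2.5 = 150 miles
Total distance:
140 + 150 = 290 miles

290 miles


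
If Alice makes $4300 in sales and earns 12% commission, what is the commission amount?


Convert rate to decimal:
12% = 0.12
Multiply by sales:
$4300 x 0.12 = $516

$516


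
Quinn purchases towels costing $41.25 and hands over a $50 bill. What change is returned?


Start with the amount paid:
$50
Subtract the price:
$50 - $41.25 = $8.75

$8.75


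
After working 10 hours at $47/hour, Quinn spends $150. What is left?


Calculate earnings:
10 x $47 = $470
Subtract spending:
$470 - $150 = $320

$320


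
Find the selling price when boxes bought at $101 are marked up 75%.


Calculate the markup amount:
75% of $101 = $75.75
Add to cost:
$101 + $75.75 = $176.75

$176.75


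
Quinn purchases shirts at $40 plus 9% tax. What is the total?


Calculate the tax:
9% of $40 = $3.60
Add tax to price:
$40 + $3.60 = $43.60

$43.60


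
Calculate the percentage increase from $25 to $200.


Find the absolute change:
|200 - 25| = 175
Divide by original and multiply by 100:
175 / 25 x 100 = 700%

700%


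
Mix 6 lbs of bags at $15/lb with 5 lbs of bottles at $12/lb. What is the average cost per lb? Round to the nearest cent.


Cost of bags:
6 x $15 = $90
Cost of bottles:
5 x $12 = $60
Total cost: $90 + $60 = $150
Total weight: 11 lbs
Average: $150 / 11 = $13.6363... ≈ $13.64/lb

$13.64/lb


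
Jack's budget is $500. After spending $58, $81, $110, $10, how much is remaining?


Add up expenses:
$58 + $81 + $110 + $10 = $259
Subtract from budget:
$500 - $259 = $241

$241


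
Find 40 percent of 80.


Convert percentage to decimal:
40% = 0.4
Multiply:
80 x 0.4 = 32

32


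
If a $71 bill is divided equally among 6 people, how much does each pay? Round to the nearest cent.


Total bill: $71
Number of people: 6
Each pays: $71 / 6 = $11.8333... ≈ $11.83

$11.83


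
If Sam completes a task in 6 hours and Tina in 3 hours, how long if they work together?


Sam's rate: 1/6 of the job per hour
Tina's rate: 1/3 of the job per hour
Combined rate: 1/6 + 1/3 = 1/2 per hour
Time = 1 / (1/2) = 2 hours

2 hours


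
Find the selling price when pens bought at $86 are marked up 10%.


Calculate the markup amount:
10% of $86 = $8.60
Add to cost:
$86 + $8.60 = $94.60

$94.60


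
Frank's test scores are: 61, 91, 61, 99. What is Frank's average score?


Add the scores:
61 + 91 + 61 + 99 = 312
Divide by the number of tests:
312 / 4 = 78

78


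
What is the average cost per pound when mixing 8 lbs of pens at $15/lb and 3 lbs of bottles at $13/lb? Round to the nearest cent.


Cost of pens:
8 x $15 = $120
Cost of bottles:
3 x $13 = $39
Total cost: $120 + $39 = $159
Total weight: 11 lbs
Average: $159 / 11 = $14.4545... ≈ $14.45/lb

$14.45/lb


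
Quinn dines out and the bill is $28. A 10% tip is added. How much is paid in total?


Calculate the tip:
10% of $28 = $2.80
Add tip to meal cost:
$28 + $2.80 = $30.80

$30.80


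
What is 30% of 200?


Convert percentage to decimal:
30% = 0.3
Multiply:
200 x 0.3 = 60

60


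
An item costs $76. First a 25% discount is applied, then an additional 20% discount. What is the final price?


First discount:
25% of $76 = $19
Price after first discount:
$76 - $19 = $57
Second discount:
20% of $57 = $11.40
Final price:
$57 - $11.40 = $45.60

$45.60


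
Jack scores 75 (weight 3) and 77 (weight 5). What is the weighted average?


Weighted sum:
3 x 75 + 5 x 77 = 610
Total weight:
3 + 5 = 8
Weighted average:
610 / 8 = 76.25

76.25


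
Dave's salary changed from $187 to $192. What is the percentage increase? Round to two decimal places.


Find the absolute change:
|192 - 187| = 5
Divide by original and multiply by 100:
5 / 187 x 100 = 2.6737...% ≈ 2.67%

2.67%


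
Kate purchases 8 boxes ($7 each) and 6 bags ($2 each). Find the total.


Cost of boxes:
8 x $7 = $56
Cost of bags:
6 x $2 = $12
Add both:
$56 + $12 = $68

$68


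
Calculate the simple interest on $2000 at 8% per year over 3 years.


Use the formula I = P x R x T / 100
P x R x T = 2000 x 8 x 3 = 48000
I = 48000 / 100 = $480

$480


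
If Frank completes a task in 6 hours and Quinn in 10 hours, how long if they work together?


Frank's rate: 1/6 of the job per hour
Quinn's rate: 1/10 of the job per hour
Combined rate: 1/6 + 1/10 = 4/15 per hour
Time = 1 / (4/15) = 15/4 = 3.75 hours

3.75 hours


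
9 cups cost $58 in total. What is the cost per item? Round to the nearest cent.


Total cost: $58
Number of items: 9
Unit price: $58 / 9 = $6.4444... ≈ $6.44

$6.44


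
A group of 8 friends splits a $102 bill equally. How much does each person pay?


Total bill: $102
Number of people: 8
Each pays: $102 / 8 = $12.75

$12.75


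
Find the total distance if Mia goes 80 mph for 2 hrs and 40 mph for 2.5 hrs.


Leg 1 distance:
80 x 2 = 160 miles
Leg 2 distance:
40 x 2.5 = 100 miles
Total distance:
160 + 100 = 260 miles

260 miles


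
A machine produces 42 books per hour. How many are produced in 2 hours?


Production rate: 42 books per hour
Time: 2 hours
Total: 42 x 2 = 84 books

84 books


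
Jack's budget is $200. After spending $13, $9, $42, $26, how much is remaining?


Add up expenses:
$13 + $9 + $42 + $26 = $90
Subtract from budget:
$200 - $90 = $110

$110


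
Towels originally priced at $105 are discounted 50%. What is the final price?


Calculate the discount amount:
50% of $105 = $52.50
Subtract from original:
$105 - $52.50 = $52.50

$52.50


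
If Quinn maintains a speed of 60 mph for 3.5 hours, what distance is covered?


Use the formula: distance = speed x time
Speed = 60 mph, Time = 3.5 hours
60 x 3.5 = 210 miles

210 miles


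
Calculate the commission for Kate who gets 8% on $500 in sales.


Convert rate to decimal:
8% = 0.08
Multiply by sales:
$500 x 0.08 = $40

$40


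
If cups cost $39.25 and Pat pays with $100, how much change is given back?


Start with the amount paid:
$100
Subtract the price:
$100 - $39.25 = $60.75

$60.75


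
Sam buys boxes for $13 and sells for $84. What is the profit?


Selling price = $84
Cost price = $13
Profit = selling price - cost price:
Profit = $84 - $13 = $71

$71


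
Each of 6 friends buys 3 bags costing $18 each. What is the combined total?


Cost per person:
3 x $18 = $54
Group total:
6 x $54 = $324

$324


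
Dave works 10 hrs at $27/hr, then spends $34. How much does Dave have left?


Calculate earnings:
10 x $27 = $270
Subtract spending:
$270 - $34 = $236

$236


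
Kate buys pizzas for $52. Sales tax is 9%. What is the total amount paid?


Calculate the tax:
9% of $52 = $4.68
Add tax to price:
$52 + $4.68 = $56.68

$56.68


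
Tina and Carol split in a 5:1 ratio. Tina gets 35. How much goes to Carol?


Find the multiplier:
35 / 5 = 7
Apply to Carol's share:
1 x 7 = 7

7


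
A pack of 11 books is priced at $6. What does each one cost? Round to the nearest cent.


Total cost: $6
Number of items: 11
Unit price: $6 / 11 = $0.5454... ≈ $0.55

$0.55


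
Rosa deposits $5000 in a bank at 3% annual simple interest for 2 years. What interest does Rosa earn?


Use the formula I = P x R x T / 100
P x R x T = 5000 x 3 x 2 = 30000
I = 30000 / 100 = $300

$300


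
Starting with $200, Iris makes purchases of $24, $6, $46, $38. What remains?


Add up expenses:
$24 + $6 + $46 + $38 = $114
Subtract from budget:
$200 - $114 = $86

$86


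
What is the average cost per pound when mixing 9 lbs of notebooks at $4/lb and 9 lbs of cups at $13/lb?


Cost of notebooks:
9 x $4 = $36
Cost of cups:
9 x $13 = $117
Total cost: $36 + $117 = $153
Total weight: 18 lbs
Average: $153 / 18 = $8.50/lb

$8.50/lb


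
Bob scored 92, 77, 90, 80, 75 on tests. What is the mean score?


Add the scores:
92 + 77 + 90 + 80 + 75 = 414
Divide by the number of tests:
414 / 5 = 82.8

82.8


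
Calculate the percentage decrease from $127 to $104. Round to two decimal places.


Find the absolute change:
|104 - 127| = 23
Divide by original and multiply by 100:
23 / 127 x 100 = 18.1102...% ≈ 18.11%

18.11%


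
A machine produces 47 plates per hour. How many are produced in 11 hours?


Production rate: 47 plates per hour
Time: 11 hours
Total: 47 x 11 = 517 plates

517 plates


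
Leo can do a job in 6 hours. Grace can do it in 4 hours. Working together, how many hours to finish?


Leo's rate: 1/6 of the job per hour
Grace's rate: 1/4 of the job per hour
Combined rate: 1/6 + 1/4 = 5/12 per hour
Time = 1 / (5/12) = 12/5 = 2.4 hours

2.4 hours


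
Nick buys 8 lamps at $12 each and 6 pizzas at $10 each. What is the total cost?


Cost of lamps:
8 x $12 = $96
Cost of pizzas:
6 x $10 = $60
Add both:
$96 + $60 = $156

$156


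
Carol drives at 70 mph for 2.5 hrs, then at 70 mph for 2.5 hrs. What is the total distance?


Leg 1 distance:
70 x 2.5 = 175 miles
Leg 2 distance:
70 x 2.5 = 175 miles
Total distance:
175 + 175 = 350 miles

350 miles


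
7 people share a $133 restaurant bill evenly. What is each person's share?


Total bill: $133
Number of people: 7
Each pays: $133 / 7 = $19

$19


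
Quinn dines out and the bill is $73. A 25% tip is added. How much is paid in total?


Calculate the tip:
25% of $73 = $18.25
Add tip to meal cost:
$73 + $18.25 = $91.25

$91.25


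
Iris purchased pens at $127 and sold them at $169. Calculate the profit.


Selling price = $169
Cost price = $127
Profit = selling price - cost price:
Profit = $169 - $127 = $42

$42


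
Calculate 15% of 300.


Convert percentage to decimal:
15% = 0.15
Multiply:
300 x 0.15 = 45

45


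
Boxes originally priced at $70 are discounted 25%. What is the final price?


Calculate the discount amount:
25% of $70 = $17.50
Subtract from original:
$70 - $17.50 = $52.50

$52.50


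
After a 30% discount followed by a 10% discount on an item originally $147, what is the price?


First discount:
30% of $147 = $44.10
Price after first discount:
$147 - $44.10 = $102.90
Second discount:
10% of $102.90 = $10.29
Final price:
$102.90 - $10.29 = $92.61

$92.61


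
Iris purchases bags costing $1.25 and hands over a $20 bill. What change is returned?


Start with the amount paid:
$20
Subtract the price:
$20 - $1.25 = $18.75

$18.75


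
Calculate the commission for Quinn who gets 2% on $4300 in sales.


Convert rate to decimal:
2% = 0.02
Multiply by sales:
$4300 x 0.02 = $86

$86


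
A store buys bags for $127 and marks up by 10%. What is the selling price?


Calculate the markup amount:
10% of $127 = $12.70
Add to cost:
$127 + $12.70 = $139.70

$139.70


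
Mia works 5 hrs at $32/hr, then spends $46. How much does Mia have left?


Calculate earnings:
5 x $32 = $160
Subtract spending:
$160 - $46 = $114

$114


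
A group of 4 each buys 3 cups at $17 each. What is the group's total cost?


Cost per person:
3 x $17 = $51
Group total:
4 x $51 = $204

$204


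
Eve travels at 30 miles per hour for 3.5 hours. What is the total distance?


Use the formula: distance = speed x time
Speed = 30 mph, Time = 3.5 hours
30 x 3.5 = 105 miles

105 miles


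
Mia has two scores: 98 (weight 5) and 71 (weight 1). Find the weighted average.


Weighted sum:
5 x 98 + 1 x 71 = 561
Total weight:
5 + 1 = 6
Weighted average:
561 / 6 = 93.5

93.5


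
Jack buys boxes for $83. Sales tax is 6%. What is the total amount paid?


Calculate the tax:
6% of $83 = $4.98
Add tax to price:
$83 + $4.98 = $87.98

$87.98


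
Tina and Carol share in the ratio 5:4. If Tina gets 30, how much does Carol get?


Find the multiplier:
30 / 5 = 6
Apply to Carol's share:
4 x 6 = 24

24


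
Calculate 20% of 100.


Convert percentage to decimal:
20% = 0.2
Multiply:
100 x 0.2 = 20

20


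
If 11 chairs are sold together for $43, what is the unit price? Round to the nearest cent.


Total cost: $43
Number of items: 11
Unit price: $43 / 11 = $3.9090... ≈ $3.91

$3.91


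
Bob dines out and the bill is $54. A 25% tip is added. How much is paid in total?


Calculate the tip:
25% of $54 = $13.50
Add tip to meal cost:
$54 + $13.50 = $67.50

$67.50


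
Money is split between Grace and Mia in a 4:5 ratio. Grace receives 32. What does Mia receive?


Find the multiplier:
32 / 4 = 8
Apply to Mia's share:
5 x 8 = 40

40


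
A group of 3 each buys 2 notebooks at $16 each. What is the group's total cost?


Cost per person:
2 x $16 = $32
Group total:
3 x $32 = $96

$96


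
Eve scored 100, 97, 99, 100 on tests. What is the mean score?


Add the scores:
100 + 97 + 99 + 100 = 396
Divide by the number of tests:
396 / 4 = 99

99


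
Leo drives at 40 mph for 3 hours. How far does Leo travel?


Use the formula: distance = speed x time
Speed = 40 mph, Time = 3 hours
40 x 3 = 120 miles

120 miles


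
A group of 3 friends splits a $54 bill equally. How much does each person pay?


Total bill: $54
Number of people: 3
Each pays: $54 / 3 = $18

$18


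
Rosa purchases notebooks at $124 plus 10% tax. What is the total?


Calculate the tax:
10% of $124 = $12.40
Add tax to price:
$124 + $12.40 = $136.40

$136.40


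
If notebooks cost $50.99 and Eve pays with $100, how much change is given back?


Start with the amount paid:
$100
Subtract the price:
$100 - $50.99 = $49.01

$49.01


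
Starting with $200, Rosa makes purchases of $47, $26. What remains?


Add up expenses:
$47 + $26 = $73
Subtract from budget:
$200 - $73 = $127

$127


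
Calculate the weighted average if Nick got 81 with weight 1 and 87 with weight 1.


Weighted sum:
1 x 81 + 1 x 87 = 168
Total weight:
1 + 1 = 2
Weighted average:
168 / 2 = 84

84


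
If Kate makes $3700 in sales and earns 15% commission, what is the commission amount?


Convert rate to decimal:
15% = 0.15
Multiply by sales:
$3700 x 0.15 = $555

$555


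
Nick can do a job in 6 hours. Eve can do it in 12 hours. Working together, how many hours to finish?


Nick's rate: 1/6 of the job per hour
Eve's rate: 1/12 of the job per hour
Combined rate: 1/6 + 1/12 = 1/4 per hour
Time = 1 / (1/4) = 4 hours

4 hours


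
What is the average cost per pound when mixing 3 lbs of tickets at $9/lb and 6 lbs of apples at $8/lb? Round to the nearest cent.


Cost of tickets:
3 x $9 = $27
Cost of apples:
6 x $8 = $48
Total cost: $27 + $48 = $75
Total weight: 9 lbs
Average: $75 / 9 = $8.3333... ≈ $8.33/lb

$8.33/lb


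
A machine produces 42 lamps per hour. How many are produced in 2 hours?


Production rate: 42 lamps per hour
Time: 2 hours
Total: 42 x 2 = 84 lamps

84 lamps


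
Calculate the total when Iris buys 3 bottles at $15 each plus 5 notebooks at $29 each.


Cost of bottles:
3 x $15 = $45
Cost of notebooks:
5 x $29 = $145
Add both:
$45 + $145 = $190

$190


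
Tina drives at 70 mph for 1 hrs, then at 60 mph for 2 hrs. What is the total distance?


Leg 1 distance:
70 x 1 = 70 miles
Leg 2 distance:
60 x 2 = 120 miles
Total distance:
70 + 120 = 190 miles

190 miles


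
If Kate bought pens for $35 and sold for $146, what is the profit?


Selling price = $146
Cost price = $35
Profit = selling price - cost price:
Profit = $146 - $35 = $111

$111


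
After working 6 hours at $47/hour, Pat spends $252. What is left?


Calculate earnings:
6 x $47 = $282
Subtract spending:
$282 - $252 = $30

$30


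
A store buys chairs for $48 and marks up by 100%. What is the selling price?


Calculate the markup amount:
100% of $48 = $48
Add to cost:
$48 + $48 = $96

$96


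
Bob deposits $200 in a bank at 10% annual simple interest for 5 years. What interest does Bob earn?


Use the formula I = P x R x T / 100
P x R x T = 200 x 10 x 5 = 10000
I = 10000 / 100 = $100

$100


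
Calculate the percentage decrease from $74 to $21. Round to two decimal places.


Find the absolute change:
|21 - 74| = 53
Divide by original and multiply by 100:
53 / 74 x 100 = 71.6216...% ≈ 71.62%

71.62%


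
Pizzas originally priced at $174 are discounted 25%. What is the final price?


Calculate the discount amount:
25% of $174 = $43.50
Subtract from original:
$174 - $43.50 = $130.50

$130.50


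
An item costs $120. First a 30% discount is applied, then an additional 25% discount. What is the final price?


First discount:
30% of $120 = $36
Price after first discount:
$120 - $36 = $84
Second discount:
25% of $84 = $21
Final price:
$84 - $21 = $63

$63


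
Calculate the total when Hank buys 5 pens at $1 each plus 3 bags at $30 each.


Cost of pens:
5 x $1 = $5
Cost of bags:
3 x $30 = $90
Add both:
$5 + $90 = $95

$95


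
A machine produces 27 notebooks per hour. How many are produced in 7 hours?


Production rate: 27 notebooks per hour
Time: 7 hours
Total: 27 x 7 = 189 notebooks

189 notebooks


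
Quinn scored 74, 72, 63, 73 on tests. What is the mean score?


Add the scores:
74 + 72 + 63 + 73 = 282
Divide by the number of tests:
282 / 4 = 70.5

70.5


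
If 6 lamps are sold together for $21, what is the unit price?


Total cost: $21
Number of items: 6
Unit price: $21 / 6 = $3.50

$3.50


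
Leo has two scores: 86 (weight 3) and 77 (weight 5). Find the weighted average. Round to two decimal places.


Weighted sum:
3 x 86 + 5 x 77 = 643
Total weight:
3 + 5 = 8
Weighted average:
643 / 8 = 80.375 ≈ 80.38

80.38
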